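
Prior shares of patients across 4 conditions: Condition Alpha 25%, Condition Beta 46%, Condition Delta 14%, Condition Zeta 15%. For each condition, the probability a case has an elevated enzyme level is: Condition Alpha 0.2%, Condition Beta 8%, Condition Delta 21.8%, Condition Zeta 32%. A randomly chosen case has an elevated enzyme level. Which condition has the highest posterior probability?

By Bayes' rule, posterior ∝ prior × likelihood:
  Condition Alpha: 0.25 × 0.002 = 0.0005
  Condition Beta: 0.46 × 0.08 = 0.0368
  Condition Delta: 0.14 × 0.218 = 0.03052
  Condition Zeta: 0.15 × 0.32 = 0.048
Normalizing constant = 0.11582.
Largest term belongs to Condition Zeta, so Condition Zeta is most probable.

Condition Zeta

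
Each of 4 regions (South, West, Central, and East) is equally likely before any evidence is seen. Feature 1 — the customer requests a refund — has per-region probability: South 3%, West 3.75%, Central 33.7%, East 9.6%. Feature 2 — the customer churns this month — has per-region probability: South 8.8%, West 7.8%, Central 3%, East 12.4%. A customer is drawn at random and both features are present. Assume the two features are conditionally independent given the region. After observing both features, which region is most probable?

East

Since the prior is uniform, the posterior is proportional to the likelihood:
  South: 0.03 × 0.088 = 0.00264
  West: 0.0375 × 0.078 = 0.002925
  Central: 0.337 × 0.03 = 0.01011
  East: 0.096 × 0.124 = 0.011904
Normalizing constant = 0.027579.
Largest term belongs to East, so East is most probable.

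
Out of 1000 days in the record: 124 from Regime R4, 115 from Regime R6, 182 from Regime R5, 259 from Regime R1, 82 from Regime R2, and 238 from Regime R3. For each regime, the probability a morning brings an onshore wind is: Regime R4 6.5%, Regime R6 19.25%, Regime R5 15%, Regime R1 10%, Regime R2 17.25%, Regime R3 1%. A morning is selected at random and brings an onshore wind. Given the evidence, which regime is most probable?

Prior × likelihood for each hypothesis:
  Regime R4: 0.124 × 0.065 = 0.00806
  Regime R6: 0.115 × 0.1925 = 0.0221375
  Regime R5: 0.182 × 0.15 = 0.0273
  Regime R1: 0.259 × 0.1 = 0.0259
  Regime R2: 0.082 × 0.1725 = 0.014145
  Regime R3: 0.238 × 0.01 = 0.00238
Total = 0.0999225.
Largest term belongs to Regime R5, so Regime R5 is most probable.

Regime R5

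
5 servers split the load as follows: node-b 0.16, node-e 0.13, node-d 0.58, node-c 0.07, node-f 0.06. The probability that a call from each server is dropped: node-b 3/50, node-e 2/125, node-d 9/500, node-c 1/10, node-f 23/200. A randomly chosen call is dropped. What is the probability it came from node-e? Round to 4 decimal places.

Unnormalized posteriors (prior × likelihood):
  node-b: 0.16 × 0.06 = 0.0096
  node-e: 0.13 × 0.016 = 0.00208
  node-d: 0.58 × 0.018 = 0.01044
  node-c: 0.07 × 0.1 = 0.007
  node-f: 0.06 × 0.115 = 0.0069
Total = 0.03602.
P(node-e | evidence) = 0.00208 / 0.03602 ≈ 0.0577.

0.0577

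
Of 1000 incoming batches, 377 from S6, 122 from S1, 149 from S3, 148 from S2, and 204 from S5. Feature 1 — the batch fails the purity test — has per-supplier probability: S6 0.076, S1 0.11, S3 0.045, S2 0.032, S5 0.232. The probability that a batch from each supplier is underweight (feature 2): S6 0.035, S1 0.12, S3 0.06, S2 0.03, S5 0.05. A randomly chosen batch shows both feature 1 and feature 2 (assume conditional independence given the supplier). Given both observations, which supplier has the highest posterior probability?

By Bayes' rule, posterior ∝ prior × likelihood:
  S6: 0.377 × 0.076 × 0.035 = 0.00100282
  S1: 0.122 × 0.11 × 0.12 = 0.0016104
  S3: 0.149 × 0.045 × 0.06 = 0.0004023
  S2: 0.148 × 0.032 × 0.03 = 0.00014208
  S5: 0.204 × 0.232 × 0.05 = 0.0023664
Total = 0.005524.
Largest term belongs to S5, so S5 is most probable.

S5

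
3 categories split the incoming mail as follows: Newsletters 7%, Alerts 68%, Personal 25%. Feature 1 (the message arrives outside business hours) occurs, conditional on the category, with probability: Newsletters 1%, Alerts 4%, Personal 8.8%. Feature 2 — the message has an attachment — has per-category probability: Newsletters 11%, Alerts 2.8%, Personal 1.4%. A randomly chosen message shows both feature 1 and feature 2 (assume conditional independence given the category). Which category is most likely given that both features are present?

Alerts

By Bayes' rule, posterior ∝ prior × likelihood:
  Newsletters: 0.07 × 0.01 × 0.11 = 0.000077
  Alerts: 0.68 × 0.04 × 0.028 = 0.0007616
  Personal: 0.25 × 0.088 × 0.014 = 0.000308
Sum = 0.0011466.
Largest term belongs to Alerts, so Alerts is most probable.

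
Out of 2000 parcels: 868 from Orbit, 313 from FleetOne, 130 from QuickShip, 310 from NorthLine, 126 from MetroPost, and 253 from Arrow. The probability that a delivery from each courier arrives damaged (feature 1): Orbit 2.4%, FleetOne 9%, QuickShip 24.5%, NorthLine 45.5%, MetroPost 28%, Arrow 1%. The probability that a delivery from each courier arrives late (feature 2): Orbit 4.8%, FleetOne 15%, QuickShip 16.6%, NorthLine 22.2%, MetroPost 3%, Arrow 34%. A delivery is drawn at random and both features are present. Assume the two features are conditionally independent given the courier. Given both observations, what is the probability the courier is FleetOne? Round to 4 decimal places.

Unnormalized posteriors (prior × likelihood):
  Orbit: 0.434 × 0.024 × 0.048 = 0.000499968
  FleetOne: 0.1565 × 0.09 × 0.15 = 0.00211275
  QuickShip: 0.065 × 0.245 × 0.166 = 0.00264355
  NorthLine: 0.155 × 0.455 × 0.222 = 0.01565655
  MetroPost: 0.063 × 0.28 × 0.03 = 0.0005292
  Arrow: 0.1265 × 0.01 × 0.34 = 0.0004301
Normalizing constant = 0.021872118.
P(FleetOne | evidence) = 0.00211275 / 0.021872118 ≈ 0.0966.

0.0966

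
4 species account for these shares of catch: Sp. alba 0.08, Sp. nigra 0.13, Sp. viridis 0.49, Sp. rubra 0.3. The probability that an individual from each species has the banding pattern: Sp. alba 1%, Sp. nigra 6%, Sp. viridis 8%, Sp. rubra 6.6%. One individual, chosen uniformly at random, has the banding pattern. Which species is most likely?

Sp. viridis

By Bayes' rule, posterior ∝ prior × likelihood:
  Sp. alba: 0.08 × 0.01 = 0.0008
  Sp. nigra: 0.13 × 0.06 = 0.0078
  Sp. viridis: 0.49 × 0.08 = 0.0392
  Sp. rubra: 0.3 × 0.066 = 0.0198
Total = 0.0676.
Largest term belongs to Sp. viridis, so Sp. viridis is most probable.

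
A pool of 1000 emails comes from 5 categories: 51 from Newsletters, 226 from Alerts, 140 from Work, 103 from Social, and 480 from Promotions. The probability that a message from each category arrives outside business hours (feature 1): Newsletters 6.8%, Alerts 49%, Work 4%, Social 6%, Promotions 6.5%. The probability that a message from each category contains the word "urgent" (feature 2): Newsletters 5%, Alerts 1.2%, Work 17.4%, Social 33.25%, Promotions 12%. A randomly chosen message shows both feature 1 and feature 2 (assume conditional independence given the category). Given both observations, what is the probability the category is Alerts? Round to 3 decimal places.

0.161

Compute prior × likelihood for every hypothesis:
  Newsletters: 0.051 × 0.068 × 0.05 = 0.0001734
  Alerts: 0.226 × 0.49 × 0.012 = 0.00132888
  Work: 0.14 × 0.04 × 0.174 = 0.0009744
  Social: 0.103 × 0.06 × 0.3325 = 0.00205485
  Promotions: 0.48 × 0.065 × 0.12 = 0.003744
Total = 0.00827553.
P(Alerts | evidence) = 0.00132888 / 0.00827553 ≈ 0.161.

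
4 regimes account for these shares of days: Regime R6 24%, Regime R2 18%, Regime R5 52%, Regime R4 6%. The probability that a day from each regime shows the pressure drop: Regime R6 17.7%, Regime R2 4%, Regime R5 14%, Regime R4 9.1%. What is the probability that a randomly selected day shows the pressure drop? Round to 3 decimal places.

0.128

Unnormalized posteriors (prior × likelihood):
  Regime R6: 0.24 × 0.177 = 0.04248
  Regime R2: 0.18 × 0.04 = 0.0072
  Regime R5: 0.52 × 0.14 = 0.0728
  Regime R4: 0.06 × 0.091 = 0.00546
P(drop) = 0.04248 + 0.0072 + 0.0728 + 0.00546 = 0.12794 → 0.128.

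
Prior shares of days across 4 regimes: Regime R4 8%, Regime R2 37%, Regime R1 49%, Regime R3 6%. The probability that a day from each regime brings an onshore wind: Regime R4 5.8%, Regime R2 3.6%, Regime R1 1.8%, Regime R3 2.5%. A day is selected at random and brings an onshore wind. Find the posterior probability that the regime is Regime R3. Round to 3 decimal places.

0.053

By Bayes' rule, posterior ∝ prior × likelihood:
  Regime R4: 0.08 × 0.058 = 0.00464
  Regime R2: 0.37 × 0.036 = 0.01332
  Regime R1: 0.49 × 0.018 = 0.00882
  Regime R3: 0.06 × 0.025 = 0.0015
Sum = 0.02828.
P(Regime R3 | evidence) = 0.0015 / 0.02828 ≈ 0.053.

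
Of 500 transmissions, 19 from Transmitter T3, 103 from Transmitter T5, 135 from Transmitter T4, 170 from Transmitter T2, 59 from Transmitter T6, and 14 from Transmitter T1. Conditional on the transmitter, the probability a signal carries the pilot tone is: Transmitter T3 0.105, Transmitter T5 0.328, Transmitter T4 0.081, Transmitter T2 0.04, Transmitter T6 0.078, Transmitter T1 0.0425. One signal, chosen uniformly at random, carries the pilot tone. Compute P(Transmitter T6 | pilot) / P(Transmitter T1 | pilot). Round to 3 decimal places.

7.734

By Bayes' rule, posterior ∝ prior × likelihood:
  Transmitter T3: 0.038 × 0.105 = 0.00399
  Transmitter T5: 0.206 × 0.328 = 0.067568
  Transmitter T4: 0.27 × 0.081 = 0.02187
  Transmitter T2: 0.34 × 0.04 = 0.0136
  Transmitter T6: 0.118 × 0.078 = 0.009204
  Transmitter T1: 0.028 × 0.0425 = 0.00119
Sum = 0.117422.
The ratio is 0.009204 / 0.00119 (the normalizer cancels) = 7.734.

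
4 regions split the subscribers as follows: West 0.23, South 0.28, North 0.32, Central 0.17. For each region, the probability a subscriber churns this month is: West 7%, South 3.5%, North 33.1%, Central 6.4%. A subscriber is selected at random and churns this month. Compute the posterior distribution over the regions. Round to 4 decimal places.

West 0.1128, South 0.0687, North 0.7423, Central 0.0762

Compute prior × likelihood for every hypothesis:
  West: 0.23 × 0.07 = 0.0161
  South: 0.28 × 0.035 = 0.0098
  North: 0.32 × 0.331 = 0.10592
  Central: 0.17 × 0.064 = 0.01088
Normalizing constant = 0.1427.
P(West | churn) = 0.0161/0.1427 ≈ 0.1128
P(South | churn) = 0.0098/0.1427 ≈ 0.0687
P(North | churn) = 0.10592/0.1427 ≈ 0.7423
P(Central | churn) = 0.01088/0.1427 ≈ 0.0762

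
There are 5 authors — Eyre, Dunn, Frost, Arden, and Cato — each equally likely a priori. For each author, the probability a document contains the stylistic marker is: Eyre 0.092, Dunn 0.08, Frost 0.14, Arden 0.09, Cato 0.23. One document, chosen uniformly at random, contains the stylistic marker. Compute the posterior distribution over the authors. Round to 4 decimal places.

Eyre 0.1456, Dunn 0.1266, Frost 0.2215, Arden 0.1424, Cato 0.3639

With a uniform prior (1/5 each), posterior ∝ likelihood:
  Eyre: 0.092
  Dunn: 0.08
  Frost: 0.14
  Arden: 0.09
  Cato: 0.23
Sum = 0.632.
P(Eyre | marker) = 0.092/0.632 ≈ 0.1456
P(Dunn | marker) = 0.08/0.632 ≈ 0.1266
P(Frost | marker) = 0.14/0.632 ≈ 0.2215
P(Arden | marker) = 0.09/0.632 ≈ 0.1424
P(Cato | marker) = 0.23/0.632 ≈ 0.3639
(Check: 0.1456+0.1266+0.2215+0.1424+0.3639 = 1.0000.)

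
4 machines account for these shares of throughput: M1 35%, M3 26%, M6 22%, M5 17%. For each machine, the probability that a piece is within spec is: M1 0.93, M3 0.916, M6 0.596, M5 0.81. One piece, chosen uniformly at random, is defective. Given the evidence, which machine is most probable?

Taking complements, P(defective | each) = M1 0.07, M3 0.084, M6 0.404, M5 0.19.
Unnormalized posteriors (prior × likelihood):
  M1: 0.35 × 0.07 = 0.0245
  M3: 0.26 × 0.084 = 0.02184
  M6: 0.22 × 0.404 = 0.08888
  M5: 0.17 × 0.19 = 0.0323
Sum = 0.16752.
Largest term belongs to M6, so M6 is most probable.

M6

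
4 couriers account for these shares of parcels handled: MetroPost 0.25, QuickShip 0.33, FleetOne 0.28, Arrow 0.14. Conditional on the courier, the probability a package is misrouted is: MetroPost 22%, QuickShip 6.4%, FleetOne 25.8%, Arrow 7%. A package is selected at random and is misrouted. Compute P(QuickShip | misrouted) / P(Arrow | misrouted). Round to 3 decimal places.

Prior × likelihood for each hypothesis:
  MetroPost: 0.25 × 0.22 = 0.055
  QuickShip: 0.33 × 0.064 = 0.02112
  FleetOne: 0.28 × 0.258 = 0.07224
  Arrow: 0.14 × 0.07 = 0.0098
Normalizing constant = 0.15816.
The ratio is 0.02112 / 0.0098 (the normalizer cancels) = 2.155.

2.155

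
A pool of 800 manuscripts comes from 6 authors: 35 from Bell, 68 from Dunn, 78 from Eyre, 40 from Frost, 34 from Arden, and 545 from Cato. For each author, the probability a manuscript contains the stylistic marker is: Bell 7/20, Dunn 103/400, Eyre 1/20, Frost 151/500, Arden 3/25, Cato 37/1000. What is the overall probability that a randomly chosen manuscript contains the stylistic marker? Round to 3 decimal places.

0.087

Unnormalized posteriors (prior × likelihood):
  Bell: 0.04375 × 0.35 = 0.0153125
  Dunn: 0.085 × 0.2575 = 0.0218875
  Eyre: 0.0975 × 0.05 = 0.004875
  Frost: 0.05 × 0.302 = 0.0151
  Arden: 0.0425 × 0.12 = 0.0051
  Cato: 0.68125 × 0.037 = 0.02520625
P(marker) = 0.0153125 + 0.0218875 + 0.004875 + 0.0151 + 0.0051 + 0.02520625 = 0.08748125 → 0.087.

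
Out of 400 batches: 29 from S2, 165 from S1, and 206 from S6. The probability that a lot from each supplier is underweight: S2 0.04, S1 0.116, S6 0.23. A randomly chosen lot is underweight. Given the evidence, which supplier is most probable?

Prior × likelihood for each hypothesis:
  S2: 0.0725 × 0.04 = 0.0029
  S1: 0.4125 × 0.116 = 0.04785
  S6: 0.515 × 0.23 = 0.11845
Normalizing constant = 0.1692.
Largest term belongs to S6, so S6 is most probable.

S6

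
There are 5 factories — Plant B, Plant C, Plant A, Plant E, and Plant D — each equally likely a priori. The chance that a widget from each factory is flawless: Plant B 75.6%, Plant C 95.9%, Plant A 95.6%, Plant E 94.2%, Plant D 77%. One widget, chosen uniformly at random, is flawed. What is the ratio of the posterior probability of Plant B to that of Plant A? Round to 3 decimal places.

5.545

Taking complements, P(flawed | each) = Plant B 0.244, Plant C 0.041, Plant A 0.044, Plant E 0.058, Plant D 0.23.
With a uniform prior (1/5 each), posterior ∝ likelihood:
  Plant B: 0.244
  Plant C: 0.041
  Plant A: 0.044
  Plant E: 0.058
  Plant D: 0.23
Normalizing constant = 0.617.
The ratio is 0.244 / 0.044 (the normalizer cancels) = 5.545.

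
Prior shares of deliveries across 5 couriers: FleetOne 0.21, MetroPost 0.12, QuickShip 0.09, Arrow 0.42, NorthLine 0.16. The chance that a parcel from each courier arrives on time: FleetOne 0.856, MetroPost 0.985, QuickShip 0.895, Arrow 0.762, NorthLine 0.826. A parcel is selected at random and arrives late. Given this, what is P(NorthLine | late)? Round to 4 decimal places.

Taking complements, P(late | each) = FleetOne 0.144, MetroPost 0.015, QuickShip 0.105, Arrow 0.238, NorthLine 0.174.
Compute prior × likelihood for every hypothesis:
  FleetOne: 0.21 × 0.144 = 0.03024
  MetroPost: 0.12 × 0.015 = 0.0018
  QuickShip: 0.09 × 0.105 = 0.00945
  Arrow: 0.42 × 0.238 = 0.09996
  NorthLine: 0.16 × 0.174 = 0.02784
Sum = 0.16929.
P(NorthLine | evidence) = 0.02784 / 0.16929 ≈ 0.1645.

0.1645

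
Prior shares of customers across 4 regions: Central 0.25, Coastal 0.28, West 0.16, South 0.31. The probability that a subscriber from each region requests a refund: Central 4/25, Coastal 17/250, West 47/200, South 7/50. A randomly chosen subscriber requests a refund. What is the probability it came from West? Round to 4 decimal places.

0.2685

Unnormalized posteriors (prior × likelihood):
  Central: 0.25 × 0.16 = 0.04
  Coastal: 0.28 × 0.068 = 0.01904
  West: 0.16 × 0.235 = 0.0376
  South: 0.31 × 0.14 = 0.0434
Sum = 0.14004.
P(West | evidence) = 0.0376 / 0.14004 ≈ 0.2685.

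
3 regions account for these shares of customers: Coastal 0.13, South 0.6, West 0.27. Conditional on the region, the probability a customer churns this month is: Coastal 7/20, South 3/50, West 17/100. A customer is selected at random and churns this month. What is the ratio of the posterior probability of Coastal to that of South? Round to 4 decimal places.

Unnormalized posteriors (prior × likelihood):
  Coastal: 0.13 × 0.35 = 0.0455
  South: 0.6 × 0.06 = 0.036
  West: 0.27 × 0.17 = 0.0459
Normalizing constant = 0.1274.
The ratio is 0.0455 / 0.036 (the normalizer cancels) = 1.2639.

1.2639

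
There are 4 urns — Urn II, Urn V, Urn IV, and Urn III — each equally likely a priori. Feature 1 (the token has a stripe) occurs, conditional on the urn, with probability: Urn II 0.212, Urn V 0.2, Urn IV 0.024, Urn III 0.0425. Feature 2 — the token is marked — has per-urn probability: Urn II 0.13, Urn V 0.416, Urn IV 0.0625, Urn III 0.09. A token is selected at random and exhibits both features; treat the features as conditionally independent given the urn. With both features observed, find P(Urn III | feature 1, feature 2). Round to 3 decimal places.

0.033

With a uniform prior (1/4 each), posterior ∝ likelihood:
  Urn II: 0.212 × 0.13 = 0.02756
  Urn V: 0.2 × 0.416 = 0.0832
  Urn IV: 0.024 × 0.0625 = 0.0015
  Urn III: 0.0425 × 0.09 = 0.003825
Normalizing constant = 0.116085.
P(Urn III | evidence) = 0.003825 / 0.116085 ≈ 0.033.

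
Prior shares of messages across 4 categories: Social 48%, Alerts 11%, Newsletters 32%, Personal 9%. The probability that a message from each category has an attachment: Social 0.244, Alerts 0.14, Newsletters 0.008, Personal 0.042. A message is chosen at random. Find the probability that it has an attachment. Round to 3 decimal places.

0.139

Unnormalized posteriors (prior × likelihood):
  Social: 0.48 × 0.244 = 0.11712
  Alerts: 0.11 × 0.14 = 0.0154
  Newsletters: 0.32 × 0.008 = 0.00256
  Personal: 0.09 × 0.042 = 0.00378
P(attachment) = 0.11712 + 0.0154 + 0.00256 + 0.00378 = 0.13886 → 0.139.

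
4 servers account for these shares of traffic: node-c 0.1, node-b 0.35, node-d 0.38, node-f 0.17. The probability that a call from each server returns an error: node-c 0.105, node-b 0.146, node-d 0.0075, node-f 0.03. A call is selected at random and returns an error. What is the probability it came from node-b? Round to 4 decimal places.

By Bayes' rule, posterior ∝ prior × likelihood:
  node-c: 0.1 × 0.105 = 0.0105
  node-b: 0.35 × 0.146 = 0.0511
  node-d: 0.38 × 0.0075 = 0.00285
  node-f: 0.17 × 0.03 = 0.0051
Total = 0.06955.
P(node-b | evidence) = 0.0511 / 0.06955 ≈ 0.7347.

0.7347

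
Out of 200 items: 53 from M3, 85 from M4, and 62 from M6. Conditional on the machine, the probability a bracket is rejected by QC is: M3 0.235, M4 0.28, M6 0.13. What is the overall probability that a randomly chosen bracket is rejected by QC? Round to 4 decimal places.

Unnormalized posteriors (prior × likelihood):
  M3: 0.265 × 0.235 = 0.062275
  M4: 0.425 × 0.28 = 0.119
  M6: 0.31 × 0.13 = 0.0403
P(rejected) = 0.062275 + 0.119 + 0.0403 = 0.221575 → 0.2216.

0.2216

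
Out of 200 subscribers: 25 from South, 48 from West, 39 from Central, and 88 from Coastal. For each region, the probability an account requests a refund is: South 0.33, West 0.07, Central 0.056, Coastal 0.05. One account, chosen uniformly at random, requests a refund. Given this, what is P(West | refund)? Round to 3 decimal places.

Unnormalized posteriors (prior × likelihood):
  South: 0.125 × 0.33 = 0.04125
  West: 0.24 × 0.07 = 0.0168
  Central: 0.195 × 0.056 = 0.01092
  Coastal: 0.44 × 0.05 = 0.022
Total = 0.09097.
P(West | evidence) = 0.0168 / 0.09097 ≈ 0.185.

0.185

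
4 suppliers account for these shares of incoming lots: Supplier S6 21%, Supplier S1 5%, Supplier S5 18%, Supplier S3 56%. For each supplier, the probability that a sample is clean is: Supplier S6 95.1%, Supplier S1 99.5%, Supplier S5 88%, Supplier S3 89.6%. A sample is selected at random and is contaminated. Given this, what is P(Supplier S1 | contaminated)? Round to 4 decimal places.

Taking complements, P(contaminated | each) = Supplier S6 0.049, Supplier S1 0.005, Supplier S5 0.12, Supplier S3 0.104.
Prior × likelihood for each hypothesis:
  Supplier S6: 0.21 × 0.049 = 0.01029
  Supplier S1: 0.05 × 0.005 = 0.00025
  Supplier S5: 0.18 × 0.12 = 0.0216
  Supplier S3: 0.56 × 0.104 = 0.05824
Normalizing constant = 0.09038.
P(Supplier S1 | evidence) = 0.00025 / 0.09038 ≈ 0.0028.

0.0028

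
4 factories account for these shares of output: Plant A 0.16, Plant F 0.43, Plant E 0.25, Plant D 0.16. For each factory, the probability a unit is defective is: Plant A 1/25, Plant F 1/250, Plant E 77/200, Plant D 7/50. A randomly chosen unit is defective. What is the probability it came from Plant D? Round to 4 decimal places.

Unnormalized posteriors (prior × likelihood):
  Plant A: 0.16 × 0.04 = 0.0064
  Plant F: 0.43 × 0.004 = 0.00172
  Plant E: 0.25 × 0.385 = 0.09625
  Plant D: 0.16 × 0.14 = 0.0224
Normalizing constant = 0.12677.
P(Plant D | evidence) = 0.0224 / 0.12677 ≈ 0.1767.

0.1767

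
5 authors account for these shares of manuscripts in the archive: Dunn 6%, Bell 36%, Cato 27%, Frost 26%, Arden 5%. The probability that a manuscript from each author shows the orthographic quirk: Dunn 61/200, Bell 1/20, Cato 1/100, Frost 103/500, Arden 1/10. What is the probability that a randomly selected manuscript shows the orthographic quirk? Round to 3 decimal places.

0.098

Unnormalized posteriors (prior × likelihood):
  Dunn: 0.06 × 0.305 = 0.0183
  Bell: 0.36 × 0.05 = 0.018
  Cato: 0.27 × 0.01 = 0.0027
  Frost: 0.26 × 0.206 = 0.05356
  Arden: 0.05 × 0.1 = 0.005
P(quirk) = 0.0183 + 0.018 + 0.0027 + 0.05356 + 0.005 = 0.09756 → 0.098.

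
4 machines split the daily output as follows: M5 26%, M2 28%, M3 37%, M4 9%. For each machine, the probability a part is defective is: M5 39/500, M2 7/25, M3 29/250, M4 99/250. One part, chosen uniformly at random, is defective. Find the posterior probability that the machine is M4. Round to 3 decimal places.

0.201

Compute prior × likelihood for every hypothesis:
  M5: 0.26 × 0.078 = 0.02028
  M2: 0.28 × 0.28 = 0.0784
  M3: 0.37 × 0.116 = 0.04292
  M4: 0.09 × 0.396 = 0.03564
Normalizing constant = 0.17724.
P(M4 | evidence) = 0.03564 / 0.17724 ≈ 0.201.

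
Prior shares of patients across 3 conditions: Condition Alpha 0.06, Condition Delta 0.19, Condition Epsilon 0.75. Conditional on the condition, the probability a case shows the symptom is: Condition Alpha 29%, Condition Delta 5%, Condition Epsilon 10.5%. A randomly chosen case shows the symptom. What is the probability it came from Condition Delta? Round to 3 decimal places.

Compute prior × likelihood for every hypothesis:
  Condition Alpha: 0.06 × 0.29 = 0.0174
  Condition Delta: 0.19 × 0.05 = 0.0095
  Condition Epsilon: 0.75 × 0.105 = 0.07875
Sum = 0.10565.
P(Condition Delta | evidence) = 0.0095 / 0.10565 ≈ 0.090.

0.090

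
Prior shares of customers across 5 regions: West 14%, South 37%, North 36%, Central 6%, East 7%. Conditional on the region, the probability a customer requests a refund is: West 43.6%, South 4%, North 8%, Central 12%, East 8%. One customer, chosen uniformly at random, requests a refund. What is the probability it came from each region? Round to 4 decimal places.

West 0.5198, South 0.1260, North 0.2452, Central 0.0613, East 0.0477

Prior × likelihood for each hypothesis:
  West: 0.14 × 0.436 = 0.06104
  South: 0.37 × 0.04 = 0.0148
  North: 0.36 × 0.08 = 0.0288
  Central: 0.06 × 0.12 = 0.0072
  East: 0.07 × 0.08 = 0.0056
Sum = 0.11744.
P(West | refund) = 0.06104/0.11744 ≈ 0.5198
P(South | refund) = 0.0148/0.11744 ≈ 0.1260
P(North | refund) = 0.0288/0.11744 ≈ 0.2452
P(Central | refund) = 0.0072/0.11744 ≈ 0.0613
P(East | refund) = 0.0056/0.11744 ≈ 0.0477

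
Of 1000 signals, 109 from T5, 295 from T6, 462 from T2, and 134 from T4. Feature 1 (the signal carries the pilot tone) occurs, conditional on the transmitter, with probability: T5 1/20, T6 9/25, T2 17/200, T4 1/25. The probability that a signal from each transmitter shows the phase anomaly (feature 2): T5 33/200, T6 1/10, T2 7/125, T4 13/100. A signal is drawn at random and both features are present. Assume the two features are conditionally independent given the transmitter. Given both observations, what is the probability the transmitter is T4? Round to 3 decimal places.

0.048

By Bayes' rule, posterior ∝ prior × likelihood:
  T5: 0.109 × 0.05 × 0.165 = 0.00089925
  T6: 0.295 × 0.36 × 0.1 = 0.01062
  T2: 0.462 × 0.085 × 0.056 = 0.00219912
  T4: 0.134 × 0.04 × 0.13 = 0.0006968
Total = 0.01441517.
P(T4 | evidence) = 0.0006968 / 0.01441517 ≈ 0.048.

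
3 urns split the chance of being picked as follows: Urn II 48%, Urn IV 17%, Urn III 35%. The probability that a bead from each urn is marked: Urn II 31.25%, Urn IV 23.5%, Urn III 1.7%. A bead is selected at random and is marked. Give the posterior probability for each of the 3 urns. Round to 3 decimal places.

Urn II 0.766, Urn IV 0.204, Urn III 0.030

Unnormalized posteriors (prior × likelihood):
  Urn II: 0.48 × 0.3125 = 0.15
  Urn IV: 0.17 × 0.235 = 0.03995
  Urn III: 0.35 × 0.017 = 0.00595
Normalizing constant = 0.1959.
P(Urn II | marked) = 0.15/0.1959 ≈ 0.766
P(Urn IV | marked) = 0.03995/0.1959 ≈ 0.204
P(Urn III | marked) = 0.00595/0.1959 ≈ 0.030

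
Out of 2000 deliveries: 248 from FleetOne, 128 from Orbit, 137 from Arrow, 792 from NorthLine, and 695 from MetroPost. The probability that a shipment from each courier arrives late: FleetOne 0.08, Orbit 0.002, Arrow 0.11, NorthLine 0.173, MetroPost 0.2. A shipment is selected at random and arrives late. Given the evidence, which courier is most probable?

Unnormalized posteriors (prior × likelihood):
  FleetOne: 0.124 × 0.08 = 0.00992
  Orbit: 0.064 × 0.002 = 0.000128
  Arrow: 0.0685 × 0.11 = 0.007535
  NorthLine: 0.396 × 0.173 = 0.068508
  MetroPost: 0.3475 × 0.2 = 0.0695
Normalizing constant = 0.155591.
Largest term belongs to MetroPost, so MetroPost is most probable.

MetroPost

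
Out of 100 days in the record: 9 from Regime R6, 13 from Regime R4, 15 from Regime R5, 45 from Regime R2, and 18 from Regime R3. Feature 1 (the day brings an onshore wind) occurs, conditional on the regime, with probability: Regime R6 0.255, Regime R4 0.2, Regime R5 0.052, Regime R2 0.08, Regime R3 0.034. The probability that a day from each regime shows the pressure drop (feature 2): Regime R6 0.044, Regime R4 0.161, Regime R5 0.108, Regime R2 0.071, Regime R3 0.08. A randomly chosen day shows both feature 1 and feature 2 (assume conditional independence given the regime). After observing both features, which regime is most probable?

Regime R4

By Bayes' rule, posterior ∝ prior × likelihood:
  Regime R6: 0.09 × 0.255 × 0.044 = 0.0010098
  Regime R4: 0.13 × 0.2 × 0.161 = 0.004186
  Regime R5: 0.15 × 0.052 × 0.108 = 0.0008424
  Regime R2: 0.45 × 0.08 × 0.071 = 0.002556
  Regime R3: 0.18 × 0.034 × 0.08 = 0.0004896
Sum = 0.0090838.
Largest term belongs to Regime R4, so Regime R4 is most probable.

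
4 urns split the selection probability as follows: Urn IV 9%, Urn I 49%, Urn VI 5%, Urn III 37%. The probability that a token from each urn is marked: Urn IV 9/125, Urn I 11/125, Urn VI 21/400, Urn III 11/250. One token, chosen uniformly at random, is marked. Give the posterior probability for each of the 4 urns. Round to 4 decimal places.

Unnormalized posteriors (prior × likelihood):
  Urn IV: 0.09 × 0.072 = 0.00648
  Urn I: 0.49 × 0.088 = 0.04312
  Urn VI: 0.05 × 0.0525 = 0.002625
  Urn III: 0.37 × 0.044 = 0.01628
Normalizing constant = 0.068505.
P(Urn IV | marked) = 0.00648/0.068505 ≈ 0.0946
P(Urn I | marked) = 0.04312/0.068505 ≈ 0.6294
P(Urn VI | marked) = 0.002625/0.068505 ≈ 0.0383
P(Urn III | marked) = 0.01628/0.068505 ≈ 0.2376
(Check: 0.0946+0.6294+0.0383+0.2376 = 0.9999.)

Urn IV 0.0946, Urn I 0.6294, Urn VI 0.0383, Urn III 0.2376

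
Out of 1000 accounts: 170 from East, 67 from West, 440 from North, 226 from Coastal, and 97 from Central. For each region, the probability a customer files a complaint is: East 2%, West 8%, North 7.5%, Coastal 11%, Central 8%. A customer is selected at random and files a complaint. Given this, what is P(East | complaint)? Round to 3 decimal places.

0.046

Compute prior × likelihood for every hypothesis:
  East: 0.17 × 0.02 = 0.0034
  West: 0.067 × 0.08 = 0.00536
  North: 0.44 × 0.075 = 0.033
  Coastal: 0.226 × 0.11 = 0.02486
  Central: 0.097 × 0.08 = 0.00776
Normalizing constant = 0.07438.
P(East | evidence) = 0.0034 / 0.07438 ≈ 0.046.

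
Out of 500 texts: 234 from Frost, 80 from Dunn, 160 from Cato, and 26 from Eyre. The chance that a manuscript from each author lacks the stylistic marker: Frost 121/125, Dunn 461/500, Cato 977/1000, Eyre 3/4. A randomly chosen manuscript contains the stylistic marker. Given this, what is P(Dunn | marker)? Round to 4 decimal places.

0.2610

Taking complements, P(marker | each) = Frost 0.032, Dunn 0.078, Cato 0.023, Eyre 0.25.
By Bayes' rule, posterior ∝ prior × likelihood:
  Frost: 0.468 × 0.032 = 0.014976
  Dunn: 0.16 × 0.078 = 0.01248
  Cato: 0.32 × 0.023 = 0.00736
  Eyre: 0.052 × 0.25 = 0.013
Total = 0.047816.
P(Dunn | evidence) = 0.01248 / 0.047816 ≈ 0.2610.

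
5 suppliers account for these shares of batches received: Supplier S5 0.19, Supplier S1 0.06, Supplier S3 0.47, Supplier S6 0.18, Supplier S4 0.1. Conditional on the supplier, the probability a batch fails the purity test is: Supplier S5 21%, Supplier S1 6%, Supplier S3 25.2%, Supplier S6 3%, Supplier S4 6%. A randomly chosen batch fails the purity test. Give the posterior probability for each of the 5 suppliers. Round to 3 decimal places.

By Bayes' rule, posterior ∝ prior × likelihood:
  Supplier S5: 0.19 × 0.21 = 0.0399
  Supplier S1: 0.06 × 0.06 = 0.0036
  Supplier S3: 0.47 × 0.252 = 0.11844
  Supplier S6: 0.18 × 0.03 = 0.0054
  Supplier S4: 0.1 × 0.06 = 0.006
Normalizing constant = 0.17334.
P(Supplier S5 | off-spec) = 0.0399/0.17334 ≈ 0.230
P(Supplier S1 | off-spec) = 0.0036/0.17334 ≈ 0.021
P(Supplier S3 | off-spec) = 0.11844/0.17334 ≈ 0.683
P(Supplier S6 | off-spec) = 0.0054/0.17334 ≈ 0.031
P(Supplier S4 | off-spec) = 0.006/0.17334 ≈ 0.035
(Check: 0.230+0.021+0.683+0.031+0.035 = 1.000.)

Supplier S5 0.230, Supplier S1 0.021, Supplier S3 0.683, Supplier S6 0.031, Supplier S4 0.035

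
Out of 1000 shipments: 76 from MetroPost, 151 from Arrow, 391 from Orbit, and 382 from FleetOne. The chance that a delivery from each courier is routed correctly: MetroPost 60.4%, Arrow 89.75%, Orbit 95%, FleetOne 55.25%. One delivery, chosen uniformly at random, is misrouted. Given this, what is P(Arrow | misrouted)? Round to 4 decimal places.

0.0656

Taking complements, P(misrouted | each) = MetroPost 0.396, Arrow 0.1025, Orbit 0.05, FleetOne 0.4475.
Prior × likelihood for each hypothesis:
  MetroPost: 0.076 × 0.396 = 0.030096
  Arrow: 0.151 × 0.1025 = 0.0154775
  Orbit: 0.391 × 0.05 = 0.01955
  FleetOne: 0.382 × 0.4475 = 0.170945
Sum = 0.2360685.
P(Arrow | evidence) = 0.0154775 / 0.2360685 ≈ 0.0656.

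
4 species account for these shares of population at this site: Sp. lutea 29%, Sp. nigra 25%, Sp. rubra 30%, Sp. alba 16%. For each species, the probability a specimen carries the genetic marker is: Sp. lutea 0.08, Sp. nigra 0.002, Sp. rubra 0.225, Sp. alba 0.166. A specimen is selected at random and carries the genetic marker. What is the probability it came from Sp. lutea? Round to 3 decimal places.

0.197

By Bayes' rule, posterior ∝ prior × likelihood:
  Sp. lutea: 0.29 × 0.08 = 0.0232
  Sp. nigra: 0.25 × 0.002 = 0.0005
  Sp. rubra: 0.3 × 0.225 = 0.0675
  Sp. alba: 0.16 × 0.166 = 0.02656
Sum = 0.11776.
P(Sp. lutea | evidence) = 0.0232 / 0.11776 ≈ 0.197.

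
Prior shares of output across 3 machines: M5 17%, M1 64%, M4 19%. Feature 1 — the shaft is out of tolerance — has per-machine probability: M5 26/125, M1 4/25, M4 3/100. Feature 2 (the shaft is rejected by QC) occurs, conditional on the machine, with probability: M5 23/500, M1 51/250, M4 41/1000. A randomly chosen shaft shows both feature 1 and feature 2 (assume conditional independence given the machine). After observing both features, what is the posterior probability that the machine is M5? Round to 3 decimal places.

Compute prior × likelihood for every hypothesis:
  M5: 0.17 × 0.208 × 0.046 = 0.00162656
  M1: 0.64 × 0.16 × 0.204 = 0.0208896
  M4: 0.19 × 0.03 × 0.041 = 0.0002337
Total = 0.02274986.
P(M5 | evidence) = 0.00162656 / 0.02274986 ≈ 0.071.

0.071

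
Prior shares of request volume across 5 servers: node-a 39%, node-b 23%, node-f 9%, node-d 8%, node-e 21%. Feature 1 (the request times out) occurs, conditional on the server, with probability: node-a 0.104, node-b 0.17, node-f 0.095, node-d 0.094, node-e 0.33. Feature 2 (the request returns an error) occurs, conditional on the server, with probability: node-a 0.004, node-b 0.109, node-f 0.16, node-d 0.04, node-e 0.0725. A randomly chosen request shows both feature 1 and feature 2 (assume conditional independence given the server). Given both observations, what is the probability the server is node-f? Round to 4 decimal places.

0.1231

Unnormalized posteriors (prior × likelihood):
  node-a: 0.39 × 0.104 × 0.004 = 0.00016224
  node-b: 0.23 × 0.17 × 0.109 = 0.0042619
  node-f: 0.09 × 0.095 × 0.16 = 0.001368
  node-d: 0.08 × 0.094 × 0.04 = 0.0003008
  node-e: 0.21 × 0.33 × 0.0725 = 0.00502425
Normalizing constant = 0.01111719.
P(node-f | evidence) = 0.001368 / 0.01111719 ≈ 0.1231.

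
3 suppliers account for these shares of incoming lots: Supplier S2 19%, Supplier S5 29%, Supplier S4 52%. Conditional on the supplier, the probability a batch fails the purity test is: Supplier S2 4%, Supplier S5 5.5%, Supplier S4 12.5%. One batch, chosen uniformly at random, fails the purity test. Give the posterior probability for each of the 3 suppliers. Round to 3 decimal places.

Supplier S2 0.086, Supplier S5 0.180, Supplier S4 0.734

Compute prior × likelihood for every hypothesis:
  Supplier S2: 0.19 × 0.04 = 0.0076
  Supplier S5: 0.29 × 0.055 = 0.01595
  Supplier S4: 0.52 × 0.125 = 0.065
Sum = 0.08855.
P(Supplier S2 | off-spec) = 0.0076/0.08855 ≈ 0.086
P(Supplier S5 | off-spec) = 0.01595/0.08855 ≈ 0.180
P(Supplier S4 | off-spec) = 0.065/0.08855 ≈ 0.734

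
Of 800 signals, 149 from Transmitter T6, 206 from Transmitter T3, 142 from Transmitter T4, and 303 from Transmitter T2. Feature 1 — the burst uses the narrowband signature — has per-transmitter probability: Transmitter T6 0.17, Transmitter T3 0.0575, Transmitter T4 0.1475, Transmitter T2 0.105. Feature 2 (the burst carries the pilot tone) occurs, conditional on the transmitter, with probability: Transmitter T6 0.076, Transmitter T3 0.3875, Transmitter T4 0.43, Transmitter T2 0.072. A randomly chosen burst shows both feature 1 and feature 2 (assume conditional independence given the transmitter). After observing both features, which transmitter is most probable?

Transmitter T4

Unnormalized posteriors (prior × likelihood):
  Transmitter T6: 0.18625 × 0.17 × 0.076 = 0.00240635
  Transmitter T3: 0.2575 × 0.0575 × 0.3875 = 0.005737421875
  Transmitter T4: 0.1775 × 0.1475 × 0.43 = 0.0112579375
  Transmitter T2: 0.37875 × 0.105 × 0.072 = 0.00286335
Total = 0.022265059375.
Largest term belongs to Transmitter T4, so Transmitter T4 is most probable.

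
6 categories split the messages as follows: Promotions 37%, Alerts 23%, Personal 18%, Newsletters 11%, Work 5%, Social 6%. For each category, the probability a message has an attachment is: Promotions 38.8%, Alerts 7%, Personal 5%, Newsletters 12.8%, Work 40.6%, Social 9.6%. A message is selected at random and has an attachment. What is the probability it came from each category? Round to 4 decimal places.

Promotions 0.6875, Alerts 0.0771, Personal 0.0431, Newsletters 0.0674, Work 0.0972, Social 0.0276

By Bayes' rule, posterior ∝ prior × likelihood:
  Promotions: 0.37 × 0.388 = 0.14356
  Alerts: 0.23 × 0.07 = 0.0161
  Personal: 0.18 × 0.05 = 0.009
  Newsletters: 0.11 × 0.128 = 0.01408
  Work: 0.05 × 0.406 = 0.0203
  Social: 0.06 × 0.096 = 0.00576
Normalizing constant = 0.2088.
P(Promotions | attachment) = 0.14356/0.2088 ≈ 0.6875
P(Alerts | attachment) = 0.0161/0.2088 ≈ 0.0771
P(Personal | attachment) = 0.009/0.2088 ≈ 0.0431
P(Newsletters | attachment) = 0.01408/0.2088 ≈ 0.0674
P(Work | attachment) = 0.0203/0.2088 ≈ 0.0972
P(Social | attachment) = 0.00576/0.2088 ≈ 0.0276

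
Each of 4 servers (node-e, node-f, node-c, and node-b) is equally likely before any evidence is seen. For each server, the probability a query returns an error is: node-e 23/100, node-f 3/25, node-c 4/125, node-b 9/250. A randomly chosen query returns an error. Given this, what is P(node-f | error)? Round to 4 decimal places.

With a uniform prior (1/4 each), posterior ∝ likelihood:
  node-e: 0.23
  node-f: 0.12
  node-c: 0.032
  node-b: 0.036
Normalizing constant = 0.418.
P(node-f | evidence) = 0.12 / 0.418 ≈ 0.2871.

0.2871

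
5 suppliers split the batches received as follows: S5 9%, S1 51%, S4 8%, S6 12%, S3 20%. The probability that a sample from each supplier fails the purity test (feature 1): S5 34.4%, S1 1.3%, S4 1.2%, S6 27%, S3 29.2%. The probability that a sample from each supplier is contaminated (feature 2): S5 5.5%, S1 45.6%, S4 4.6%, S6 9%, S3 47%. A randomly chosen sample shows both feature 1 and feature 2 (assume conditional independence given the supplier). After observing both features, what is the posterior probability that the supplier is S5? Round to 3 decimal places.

Compute prior × likelihood for every hypothesis:
  S5: 0.09 × 0.344 × 0.055 = 0.0017028
  S1: 0.51 × 0.013 × 0.456 = 0.00302328
  S4: 0.08 × 0.012 × 0.046 = 0.00004416
  S6: 0.12 × 0.27 × 0.09 = 0.002916
  S3: 0.2 × 0.292 × 0.47 = 0.027448
Normalizing constant = 0.03513424.
P(S5 | evidence) = 0.0017028 / 0.03513424 ≈ 0.048.

0.048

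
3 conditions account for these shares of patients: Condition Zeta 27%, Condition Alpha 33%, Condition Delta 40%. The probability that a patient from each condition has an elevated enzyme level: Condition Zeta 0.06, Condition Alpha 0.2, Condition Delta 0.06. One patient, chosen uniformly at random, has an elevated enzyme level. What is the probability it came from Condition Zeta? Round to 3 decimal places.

By Bayes' rule, posterior ∝ prior × likelihood:
  Condition Zeta: 0.27 × 0.06 = 0.0162
  Condition Alpha: 0.33 × 0.2 = 0.066
  Condition Delta: 0.4 × 0.06 = 0.024
Total = 0.1062.
P(Condition Zeta | evidence) = 0.0162 / 0.1062 ≈ 0.153.

0.153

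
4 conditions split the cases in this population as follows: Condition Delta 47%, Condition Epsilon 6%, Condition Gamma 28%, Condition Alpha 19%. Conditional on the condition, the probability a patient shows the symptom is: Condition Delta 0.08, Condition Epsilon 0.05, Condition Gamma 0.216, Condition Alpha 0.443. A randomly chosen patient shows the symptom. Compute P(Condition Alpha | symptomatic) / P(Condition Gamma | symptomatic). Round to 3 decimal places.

1.392

Unnormalized posteriors (prior × likelihood):
  Condition Delta: 0.47 × 0.08 = 0.0376
  Condition Epsilon: 0.06 × 0.05 = 0.003
  Condition Gamma: 0.28 × 0.216 = 0.06048
  Condition Alpha: 0.19 × 0.443 = 0.08417
Total = 0.18525.
The ratio is 0.08417 / 0.06048 (the normalizer cancels) = 1.392.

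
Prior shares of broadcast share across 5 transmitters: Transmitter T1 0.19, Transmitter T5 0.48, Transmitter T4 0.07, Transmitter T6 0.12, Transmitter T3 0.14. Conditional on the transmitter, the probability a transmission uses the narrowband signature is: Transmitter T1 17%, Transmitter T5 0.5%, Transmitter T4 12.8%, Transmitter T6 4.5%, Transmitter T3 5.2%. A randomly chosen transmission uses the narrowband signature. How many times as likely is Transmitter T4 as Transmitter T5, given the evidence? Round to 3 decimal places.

3.733

By Bayes' rule, posterior ∝ prior × likelihood:
  Transmitter T1: 0.19 × 0.17 = 0.0323
  Transmitter T5: 0.48 × 0.005 = 0.0024
  Transmitter T4: 0.07 × 0.128 = 0.00896
  Transmitter T6: 0.12 × 0.045 = 0.0054
  Transmitter T3: 0.14 × 0.052 = 0.00728
Total = 0.05634.
The ratio is 0.00896 / 0.0024 (the normalizer cancels) = 3.733.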